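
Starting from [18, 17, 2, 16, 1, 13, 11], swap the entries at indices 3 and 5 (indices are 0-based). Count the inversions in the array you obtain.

Positions 3 and 5 hold 16 and 13; after swapping, the array is [18, 17, 2, 13, 1, 16, 11].
Element-by-element contributions:
18 → 17, 2, 13, 1, 16, 11 → 6
17 → 2, 13, 1, 16, 11 → 5
2 → 1 → 1
13 → 1, 11 → 2
1 → none → 0
16 → 11 → 1
11 → none → 0
Sum: 6 + 5 + 1 + 2 + 0 + 1 + 0 = 15

15 inversions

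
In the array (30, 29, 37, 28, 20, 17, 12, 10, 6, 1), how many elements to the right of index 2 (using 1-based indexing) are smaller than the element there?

7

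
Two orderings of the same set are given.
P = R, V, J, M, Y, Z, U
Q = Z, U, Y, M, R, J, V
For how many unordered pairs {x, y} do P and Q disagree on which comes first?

Assign each item its position (1..7) in the first ordering, then rewrite the second ordering as that position sequence:
positions: R→1, V→2, J→3, M→4, Y→5, Z→6, U→7
second ordering as positions: [6, 7, 5, 4, 1, 3, 2]
Discordant pairs = inversions in this position sequence.
6: 5, 4, 1, 3, 2 → 5
7: 5, 4, 1, 3, 2 → 5
5: 4, 1, 3, 2 → 4
4: 1, 3, 2 → 3
1: 0
3: 2 → 1
2: 0
Total: 5 + 5 + 4 + 3 + 0 + 1 + 0 = 18

18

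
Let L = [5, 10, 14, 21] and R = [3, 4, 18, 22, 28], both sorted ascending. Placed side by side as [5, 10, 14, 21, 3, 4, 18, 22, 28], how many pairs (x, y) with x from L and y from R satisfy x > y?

9

For each element r of the right run, count left-run elements greater than r:
r = 3: 5, 10, 14, 21 → 4
r = 4: 5, 10, 14, 21 → 4
r = 18: 21 → 1
r = 22: none → 0
r = 28: none → 0
Cross-inversions: 4 + 4 + 1 + 0 + 0 = 9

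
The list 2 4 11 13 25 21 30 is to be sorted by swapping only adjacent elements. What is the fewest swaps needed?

1 adjacent swap

Minimum adjacent swaps = number of inversions (each swap of adjacent out-of-order elements removes one inversion and no swap can remove more).
Count inversions — for each element, later elements that are smaller:
2: none → 0
4: none → 0
11: none → 0
13: none → 0
25: 21 → 1
21: none → 0
30: none → 0
Total inversions: 0 + 0 + 0 + 0 + 1 + 0 + 0 = 1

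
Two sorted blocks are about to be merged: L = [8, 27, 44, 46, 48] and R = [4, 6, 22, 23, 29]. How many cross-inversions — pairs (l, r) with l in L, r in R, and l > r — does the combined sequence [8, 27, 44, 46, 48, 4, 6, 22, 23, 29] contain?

21

Count, for every r in R, how many entries of L exceed r:
r = 4: 8, 27, 44, 46, 48 → 5
r = 6: 8, 27, 44, 46, 48 → 5
r = 22: 27, 44, 46, 48 → 4
r = 23: 27, 44, 46, 48 → 4
r = 29: 44, 46, 48 → 3
Cross-inversions: 5 + 5 + 4 + 4 + 3 = 21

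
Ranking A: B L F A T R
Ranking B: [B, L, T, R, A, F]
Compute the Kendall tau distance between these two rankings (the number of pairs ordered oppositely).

5

Assign each item its position (1..6) in the first ordering, then rewrite the second ordering as that position sequence:
positions: B→1, L→2, F→3, A→4, T→5, R→6
second ordering as positions: [1, 2, 5, 6, 4, 3]
Discordant pairs = inversions in this position sequence.
1: 0
2: 0
5: 4, 3 → 2
6: 4, 3 → 2
4: 3 → 1
3: 0
Total: 0 + 0 + 2 + 2 + 1 + 0 = 5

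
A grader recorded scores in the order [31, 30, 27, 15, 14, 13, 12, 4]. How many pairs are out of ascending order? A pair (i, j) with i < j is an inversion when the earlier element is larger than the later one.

Count, for each position, how many later elements it exceeds:
31 → 30, 27, 15, 14, 13, 12, 4 → 7
30 → 27, 15, 14, 13, 12, 4 → 6
27 → 15, 14, 13, 12, 4 → 5
15 → 14, 13, 12, 4 → 4
14 → 13, 12, 4 → 3
13 → 12, 4 → 2
12 → 4 → 1
4 → none → 0
Sum: 7 + 6 + 5 + 4 + 3 + 2 + 1 + 0 = 28

28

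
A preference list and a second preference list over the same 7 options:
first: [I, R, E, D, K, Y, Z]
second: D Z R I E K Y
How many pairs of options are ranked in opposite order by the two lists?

Assign each item its position (1..7) in the first ordering, then rewrite the second ordering as that position sequence:
positions: I→1, R→2, E→3, D→4, K→5, Y→6, Z→7
second ordering as positions: [4, 7, 2, 1, 3, 5, 6]
Discordant pairs = inversions in this position sequence.
4: 2, 1, 3 → 3
7: 2, 1, 3, 5, 6 → 5
2: 1 → 1
1: 0
3: 0
5: 0
6: 0
Total: 3 + 5 + 1 + 0 + 0 + 0 + 0 = 9

9 pairs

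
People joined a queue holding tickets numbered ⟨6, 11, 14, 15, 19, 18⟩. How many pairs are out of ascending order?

Inversion pairs (indices are 0-based):
(4,5): 19 > 18
That's 1 pair.

Inversions: 1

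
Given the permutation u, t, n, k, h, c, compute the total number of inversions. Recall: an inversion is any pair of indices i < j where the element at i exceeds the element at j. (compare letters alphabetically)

For each element, count later entries that are smaller:
u → t, n, k, h, c → 5
t → n, k, h, c → 4
n → k, h, c → 3
k → h, c → 2
h → c → 1
c → none → 0
Sum: 5 + 4 + 3 + 2 + 1 + 0 = 15

15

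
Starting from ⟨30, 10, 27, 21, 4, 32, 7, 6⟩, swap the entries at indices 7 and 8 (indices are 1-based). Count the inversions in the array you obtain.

Inversions: 18

Positions 7 and 8 hold 7 and 6; after swapping, the array is [30, 10, 27, 21, 4, 32, 6, 7].
Sweep left to right; for each value list the smaller values that follow it:
30: 6
10: 3
27: 4
21: 3
4: 0
32: 2
6: 0
7: 0
Sum: 6 + 3 + 4 + 3 + 0 + 2 + 0 + 0 = 18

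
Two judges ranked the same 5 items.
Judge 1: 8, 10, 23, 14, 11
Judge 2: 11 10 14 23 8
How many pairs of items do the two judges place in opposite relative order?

Assign each item its position (1..5) in the first ordering, then rewrite the second ordering as that position sequence:
positions: 8→1, 10→2, 23→3, 14→4, 11→5
second ordering as positions: [5, 2, 4, 3, 1]
Discordant pairs = inversions in this position sequence.
5: 2, 4, 3, 1 → 4
2: 1 → 1
4: 3, 1 → 2
3: 1 → 1
1: 0
Total: 4 + 1 + 2 + 1 + 0 = 8

8 discordant pairs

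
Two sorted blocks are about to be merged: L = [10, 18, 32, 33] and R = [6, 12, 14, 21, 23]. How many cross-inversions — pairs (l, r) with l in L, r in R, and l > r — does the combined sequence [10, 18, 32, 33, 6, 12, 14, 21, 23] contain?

14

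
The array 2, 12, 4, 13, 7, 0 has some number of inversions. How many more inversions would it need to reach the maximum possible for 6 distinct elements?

7

Maximum inversions for 6 distinct elements is C(6, 2) = 6·5/2 = 15.
Current inversions — for each element, count later smaller elements:
2: 1
12: 3
4: 1
13: 2
7: 1
0: 0
Current total: 1 + 3 + 1 + 2 + 1 + 0 = 8
Shortfall: 15 − 8 = 7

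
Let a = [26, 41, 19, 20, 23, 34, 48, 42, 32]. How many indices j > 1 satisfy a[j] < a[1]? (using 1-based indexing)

3 such elements

The element at index 1 is 26.
Elements after it: 41, 19, 20, 23, 34, 48, 42, 32
Those smaller than 26: 19, 20, 23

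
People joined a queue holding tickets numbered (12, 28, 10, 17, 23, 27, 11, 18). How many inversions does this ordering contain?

13

Element-by-element contributions:
12: 2
28: 6
10: 0
17: 1
23: 2
27: 2
11: 0
18: 0
Sum: 2 + 6 + 0 + 1 + 2 + 2 + 0 + 0 = 13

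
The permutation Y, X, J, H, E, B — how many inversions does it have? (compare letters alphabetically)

Element-by-element contributions:
Y: 5
X: 4
J: 3
H: 2
E: 1
B: 0
Sum: 5 + 4 + 3 + 2 + 1 + 0 = 15

15 inversions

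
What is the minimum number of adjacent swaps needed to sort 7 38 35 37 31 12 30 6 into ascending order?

20 adjacent swaps

Minimum adjacent swaps = number of inversions (each swap of adjacent out-of-order elements removes one inversion and no swap can remove more).
Count inversions — for each element, later elements that are smaller:
7: 6 → 1
38: 35, 37, 31, 12, 30, 6 → 6
35: 31, 12, 30, 6 → 4
37: 31, 12, 30, 6 → 4
31: 12, 30, 6 → 3
12: 6 → 1
30: 6 → 1
6: none → 0
Total inversions: 1 + 6 + 4 + 4 + 3 + 1 + 1 + 0 = 20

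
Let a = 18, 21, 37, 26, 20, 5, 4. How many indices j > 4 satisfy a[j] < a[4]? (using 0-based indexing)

2

The element at index 4 is 20.
Elements after it: 5, 4
Those smaller than 20: 5, 4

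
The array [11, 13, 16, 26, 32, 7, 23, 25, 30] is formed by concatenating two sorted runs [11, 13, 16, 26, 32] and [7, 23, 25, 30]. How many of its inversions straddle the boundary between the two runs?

10

For each element r of the right run, count left-run elements greater than r:
r = 7: 11, 13, 16, 26, 32 → 5
r = 23: 26, 32 → 2
r = 25: 26, 32 → 2
r = 30: 32 → 1
Cross-inversions: 5 + 2 + 2 + 1 = 10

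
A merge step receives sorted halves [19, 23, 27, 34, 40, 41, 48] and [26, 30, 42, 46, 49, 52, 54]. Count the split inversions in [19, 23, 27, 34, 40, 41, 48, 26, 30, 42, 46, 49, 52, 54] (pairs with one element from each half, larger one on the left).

Cross-inversions: 11

Take each right-half value and tally the left-half values above it:
r = 26: 27, 34, 40, 41, 48 → 5
r = 30: 34, 40, 41, 48 → 4
r = 42: 48 → 1
r = 46: 48 → 1
r = 49: none → 0
r = 52: none → 0
r = 54: none → 0
Cross-inversions: 5 + 4 + 1 + 1 + 0 + 0 + 0 = 11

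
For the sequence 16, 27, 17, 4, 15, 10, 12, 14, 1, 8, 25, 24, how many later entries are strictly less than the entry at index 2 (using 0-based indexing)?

7 such elements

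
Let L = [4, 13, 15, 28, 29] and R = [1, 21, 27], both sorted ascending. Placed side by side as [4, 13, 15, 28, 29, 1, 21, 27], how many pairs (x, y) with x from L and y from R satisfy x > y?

9 split inversions

For each element r of the right run, count left-run elements greater than r:
r = 1: 4, 13, 15, 28, 29 → 5
r = 21: 28, 29 → 2
r = 27: 28, 29 → 2
Cross-inversions: 5 + 2 + 2 = 9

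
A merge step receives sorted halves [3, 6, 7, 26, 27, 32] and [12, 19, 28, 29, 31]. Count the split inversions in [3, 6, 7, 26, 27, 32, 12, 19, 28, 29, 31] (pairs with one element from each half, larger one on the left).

Count, for every r in R, how many entries of L exceed r:
r = 12: 26, 27, 32 → 3
r = 19: 26, 27, 32 → 3
r = 28: 32 → 1
r = 29: 32 → 1
r = 31: 32 → 1
Cross-inversions: 3 + 3 + 1 + 1 + 1 = 9

9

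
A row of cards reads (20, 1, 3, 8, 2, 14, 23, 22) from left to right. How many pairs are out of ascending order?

8 out-of-order pairs

For each element, count later entries that are smaller:
20 → 1, 3, 8, 2, 14 → 5
1 → none → 0
3 → 2 → 1
8 → 2 → 1
2 → none → 0
14 → none → 0
23 → 22 → 1
22 → none → 0
Sum: 5 + 0 + 1 + 1 + 0 + 0 + 1 + 0 = 8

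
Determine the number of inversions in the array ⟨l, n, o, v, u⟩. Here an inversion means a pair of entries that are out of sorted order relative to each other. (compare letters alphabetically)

1

Out-of-order index pairs (0-indexed):
(3,4): v > u
That's 1 pair.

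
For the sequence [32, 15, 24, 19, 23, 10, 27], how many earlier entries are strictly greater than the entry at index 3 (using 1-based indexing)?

The element at index 3 is 24.
Elements before it: 32, 15
Those larger than 24: 32

1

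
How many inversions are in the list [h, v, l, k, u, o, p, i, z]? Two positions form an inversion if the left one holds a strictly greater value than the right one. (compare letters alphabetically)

Sweep left to right; for each value list the smaller values that follow it:
h: 0
v: 6
l: 2
k: 1
u: 3
o: 1
p: 1
i: 0
z: 0
Sum: 0 + 6 + 2 + 1 + 3 + 1 + 1 + 0 + 0 = 14

There are 14 out-of-order pairs.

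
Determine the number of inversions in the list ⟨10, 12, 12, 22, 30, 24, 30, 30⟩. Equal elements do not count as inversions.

1

Element-by-element contributions:
10 → none → 0
12 → none → 0
12 → none → 0
22 → none → 0
30 → 24 → 1
24 → none → 0
30 → none → 0
30 → none → 0
Sum: 0 + 0 + 0 + 0 + 1 + 0 + 0 + 0 = 1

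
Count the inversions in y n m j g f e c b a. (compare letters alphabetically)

45

Element-by-element contributions:
y: 9
n: 8
m: 7
j: 6
g: 5
f: 4
e: 3
c: 2
b: 1
a: 0
Sum: 9 + 8 + 7 + 6 + 5 + 4 + 3 + 2 + 1 + 0 = 45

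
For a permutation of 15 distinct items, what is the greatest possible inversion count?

Inversions: 105

A reversed (strictly descending) arrangement makes every pair an inversion, giving C(15, 2) inversions.
C(15, 2) = 15·14/2 = 105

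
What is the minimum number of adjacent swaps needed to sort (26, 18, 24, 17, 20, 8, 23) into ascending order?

14

Each adjacent swap fixes exactly one inversion, so the minimum swap count equals the number of inversions.
Count inversions — for each element, later elements that are smaller:
26: 18, 24, 17, 20, 8, 23 → 6
18: 17, 8 → 2
24: 17, 20, 8, 23 → 4
17: 8 → 1
20: 8 → 1
8: none → 0
23: none → 0
Total inversions: 6 + 2 + 4 + 1 + 1 + 0 + 0 = 14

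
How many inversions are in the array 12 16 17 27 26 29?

Count, for each position, how many later elements it exceeds:
12 → none → 0
16 → none → 0
17 → none → 0
27 → 26 → 1
26 → none → 0
29 → none → 0
Sum: 0 + 0 + 0 + 1 + 0 + 0 = 1

Inversions: 1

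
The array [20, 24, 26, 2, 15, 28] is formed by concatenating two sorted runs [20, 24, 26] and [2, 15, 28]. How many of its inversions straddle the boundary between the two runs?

Count, for every r in R, how many entries of L exceed r:
r = 2: 20, 24, 26 → 3
r = 15: 20, 24, 26 → 3
r = 28: none → 0
Cross-inversions: 3 + 3 + 0 = 6

Split inversions: 6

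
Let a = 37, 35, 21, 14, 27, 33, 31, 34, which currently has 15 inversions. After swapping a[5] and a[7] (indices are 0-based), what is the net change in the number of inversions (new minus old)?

+1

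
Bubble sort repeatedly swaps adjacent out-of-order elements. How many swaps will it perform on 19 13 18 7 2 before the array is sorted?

The minimum number of adjacent swaps to sort an array equals its inversion count, since every such swap removes exactly one inversion.
Count inversions — for each element, later elements that are smaller:
19: 13, 18, 7, 2 → 4
13: 7, 2 → 2
18: 7, 2 → 2
7: 2 → 1
2: none → 0
Total inversions: 4 + 2 + 2 + 1 + 0 = 9

9 swaps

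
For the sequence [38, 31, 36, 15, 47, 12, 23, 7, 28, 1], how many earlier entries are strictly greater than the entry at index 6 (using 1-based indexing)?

The element at index 6 is 12.
Elements before it: 38, 31, 36, 15, 47
Those larger than 12: 38, 31, 36, 15, 47

5 such elements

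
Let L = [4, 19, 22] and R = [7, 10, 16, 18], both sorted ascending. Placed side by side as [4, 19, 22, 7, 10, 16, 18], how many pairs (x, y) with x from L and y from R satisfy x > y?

For each element r of the right run, count left-run elements greater than r:
r = 7: 19, 22 → 2
r = 10: 19, 22 → 2
r = 16: 19, 22 → 2
r = 18: 19, 22 → 2
Cross-inversions: 2 + 2 + 2 + 2 = 8

8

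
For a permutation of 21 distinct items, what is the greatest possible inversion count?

The maximum occurs when the array is in strictly decreasing order: every one of the C(21, 2) pairs is inverted.
C(21, 2) = 21·20/2 = 210

210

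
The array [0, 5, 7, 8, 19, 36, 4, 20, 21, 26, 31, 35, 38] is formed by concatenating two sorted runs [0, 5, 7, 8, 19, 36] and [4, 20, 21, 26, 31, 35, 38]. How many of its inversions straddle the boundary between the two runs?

Count, for every r in R, how many entries of L exceed r:
r = 4: 5, 7, 8, 19, 36 → 5
r = 20: 36 → 1
r = 21: 36 → 1
r = 26: 36 → 1
r = 31: 36 → 1
r = 35: 36 → 1
r = 38: none → 0
Cross-inversions: 5 + 1 + 1 + 1 + 1 + 1 + 0 = 10

10 cross-inversions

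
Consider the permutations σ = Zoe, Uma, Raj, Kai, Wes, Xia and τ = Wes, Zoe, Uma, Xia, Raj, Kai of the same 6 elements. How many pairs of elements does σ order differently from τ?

Assign each item its position (1..6) in the first ordering, then rewrite the second ordering as that position sequence:
positions: Zoe→1, Uma→2, Raj→3, Kai→4, Wes→5, Xia→6
second ordering as positions: [5, 1, 2, 6, 3, 4]
Discordant pairs = inversions in this position sequence.
5: 1, 2, 3, 4 → 4
1: 0
2: 0
6: 3, 4 → 2
3: 0
4: 0
Total: 4 + 0 + 0 + 2 + 0 + 0 = 6

There are 6 discordant pairs.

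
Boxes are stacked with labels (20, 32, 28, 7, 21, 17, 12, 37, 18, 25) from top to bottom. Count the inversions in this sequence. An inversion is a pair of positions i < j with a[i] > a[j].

For each element, count later entries that are smaller:
20: 4
32: 7
28: 6
7: 0
21: 3
17: 1
12: 0
37: 2
18: 0
25: 0
Sum: 4 + 7 + 6 + 0 + 3 + 1 + 0 + 2 + 0 + 0 = 23

Out-of-order pairs: 23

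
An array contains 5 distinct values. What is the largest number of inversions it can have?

Inversions: 10

The maximum occurs when the array is in strictly decreasing order: every one of the C(5, 2) pairs is inverted.
C(5, 2) = 5·4/2 = 10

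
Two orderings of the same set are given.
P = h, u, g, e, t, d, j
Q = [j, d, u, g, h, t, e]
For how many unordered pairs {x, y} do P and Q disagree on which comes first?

Assign each item its position (1..7) in the first ordering, then rewrite the second ordering as that position sequence:
positions: h→1, u→2, g→3, e→4, t→5, d→6, j→7
second ordering as positions: [7, 6, 2, 3, 1, 5, 4]
Discordant pairs = inversions in this position sequence.
7: 6, 2, 3, 1, 5, 4 → 6
6: 2, 3, 1, 5, 4 → 5
2: 1 → 1
3: 1 → 1
1: 0
5: 4 → 1
4: 0
Total: 6 + 5 + 1 + 1 + 0 + 1 + 0 = 14

14 disagreeing pairs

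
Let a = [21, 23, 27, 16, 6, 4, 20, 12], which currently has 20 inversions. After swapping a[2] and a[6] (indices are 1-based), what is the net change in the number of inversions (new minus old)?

-5

Positions 2 and 6 hold 23 and 4; after swapping, the array is [21, 4, 27, 16, 6, 23, 20, 12].
Sweep left to right; for each value list the smaller values that follow it:
21 → 4, 16, 6, 20, 12 → 5
4 → none → 0
27 → 16, 6, 23, 20, 12 → 5
16 → 6, 12 → 2
6 → none → 0
23 → 20, 12 → 2
20 → 12 → 1
12 → none → 0
Sum: 5 + 0 + 5 + 2 + 0 + 2 + 1 + 0 = 15
Change: 15 − 20 = -5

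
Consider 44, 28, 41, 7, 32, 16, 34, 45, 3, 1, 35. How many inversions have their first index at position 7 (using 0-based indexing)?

The element at index 7 is 45.
Elements after it: 3, 1, 35
Those smaller than 45: 3, 1, 35

3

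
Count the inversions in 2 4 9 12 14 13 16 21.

1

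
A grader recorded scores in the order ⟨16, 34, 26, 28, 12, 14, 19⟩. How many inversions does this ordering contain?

For each element, count later entries that are smaller:
16: 2
34: 5
26: 3
28: 3
12: 0
14: 0
19: 0
Sum: 2 + 5 + 3 + 3 + 0 + 0 + 0 = 13

13 inversions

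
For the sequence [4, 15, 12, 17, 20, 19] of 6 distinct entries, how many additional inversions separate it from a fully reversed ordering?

13

Maximum inversions for 6 distinct elements is C(6, 2) = 6·5/2 = 15.
Current inversions — for each element, count later smaller elements:
4: 0
15: 1
12: 0
17: 0
20: 1
19: 0
Current total: 0 + 1 + 0 + 0 + 1 + 0 = 2
Shortfall: 15 − 2 = 13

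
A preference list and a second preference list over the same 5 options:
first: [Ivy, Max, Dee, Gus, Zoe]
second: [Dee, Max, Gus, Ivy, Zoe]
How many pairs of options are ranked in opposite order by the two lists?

Assign each item its position (1..5) in the first ordering, then rewrite the second ordering as that position sequence:
positions: Ivy→1, Max→2, Dee→3, Gus→4, Zoe→5
second ordering as positions: [3, 2, 4, 1, 5]
Discordant pairs = inversions in this position sequence.
3: 2, 1 → 2
2: 1 → 1
4: 1 → 1
1: 0
5: 0
Total: 2 + 1 + 1 + 0 + 0 = 4

4 pairs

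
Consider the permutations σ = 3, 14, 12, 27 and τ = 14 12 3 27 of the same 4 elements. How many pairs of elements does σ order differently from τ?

Discordant pairs: 2

Assign each item its position (1..4) in the first ordering, then rewrite the second ordering as that position sequence:
positions: 3→1, 14→2, 12→3, 27→4
second ordering as positions: [2, 3, 1, 4]
Discordant pairs = inversions in this position sequence.
2: 1 → 1
3: 1 → 1
1: 0
4: 0
Total: 1 + 1 + 0 + 0 = 2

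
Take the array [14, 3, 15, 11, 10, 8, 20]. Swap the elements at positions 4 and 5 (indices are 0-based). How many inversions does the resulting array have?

Inversions: 9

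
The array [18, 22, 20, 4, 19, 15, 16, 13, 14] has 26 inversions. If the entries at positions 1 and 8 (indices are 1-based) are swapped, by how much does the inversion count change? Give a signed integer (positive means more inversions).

Positions 1 and 8 hold 18 and 13; after swapping, the array is [13, 22, 20, 4, 19, 15, 16, 18, 14].
Count, for each position, how many later elements it exceeds:
13: 1
22: 7
20: 6
4: 0
19: 4
15: 1
16: 1
18: 1
14: 0
Sum: 1 + 7 + 6 + 0 + 4 + 1 + 1 + 1 + 0 = 21
Change: 21 − 26 = -5

-5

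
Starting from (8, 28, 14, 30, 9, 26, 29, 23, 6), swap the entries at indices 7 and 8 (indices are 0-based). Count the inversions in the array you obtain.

There are 18 inversions.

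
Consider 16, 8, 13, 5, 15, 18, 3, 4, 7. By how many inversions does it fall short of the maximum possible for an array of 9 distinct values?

Maximum inversions for 9 distinct elements is C(9, 2) = 9·8/2 = 36.
Current inversions — for each element, count later smaller elements:
16: 7
8: 4
13: 4
5: 2
15: 3
18: 3
3: 0
4: 0
7: 0
Current total: 7 + 4 + 4 + 2 + 3 + 3 + 0 + 0 + 0 = 23
Shortfall: 36 − 23 = 13

13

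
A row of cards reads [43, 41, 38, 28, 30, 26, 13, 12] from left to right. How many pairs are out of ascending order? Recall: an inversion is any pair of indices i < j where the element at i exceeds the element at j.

Inversions: 27

Element-by-element contributions:
43 → 41, 38, 28, 30, 26, 13, 12 → 7
41 → 38, 28, 30, 26, 13, 12 → 6
38 → 28, 30, 26, 13, 12 → 5
28 → 26, 13, 12 → 3
30 → 26, 13, 12 → 3
26 → 13, 12 → 2
13 → 12 → 1
12 → none → 0
Sum: 7 + 6 + 5 + 3 + 3 + 2 + 1 + 0 = 27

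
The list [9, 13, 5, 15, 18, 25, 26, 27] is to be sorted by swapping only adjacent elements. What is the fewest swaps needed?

Swaps: 2

Minimum adjacent swaps = number of inversions (each swap of adjacent out-of-order elements removes one inversion and no swap can remove more).
Count inversions — for each element, later elements that are smaller:
9: 5 → 1
13: 5 → 1
5: none → 0
15: none → 0
18: none → 0
25: none → 0
26: none → 0
27: none → 0
Total inversions: 1 + 1 + 0 + 0 + 0 + 0 + 0 + 0 = 2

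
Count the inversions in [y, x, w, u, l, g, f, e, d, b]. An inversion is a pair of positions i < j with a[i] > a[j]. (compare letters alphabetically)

45 inversions

For each element, count later entries that are smaller:
y: 9
x: 8
w: 7
u: 6
l: 5
g: 4
f: 3
e: 2
d: 1
b: 0
Sum: 9 + 8 + 7 + 6 + 5 + 4 + 3 + 2 + 1 + 0 = 45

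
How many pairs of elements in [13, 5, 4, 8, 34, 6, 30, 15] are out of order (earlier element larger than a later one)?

Sweep left to right; for each value list the smaller values that follow it:
13: 4
5: 1
4: 0
8: 1
34: 3
6: 0
30: 1
15: 0
Sum: 4 + 1 + 0 + 1 + 3 + 0 + 1 + 0 = 10

10 inversions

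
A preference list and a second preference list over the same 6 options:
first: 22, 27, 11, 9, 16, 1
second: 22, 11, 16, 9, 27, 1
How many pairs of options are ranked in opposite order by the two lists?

Assign each item its position (1..6) in the first ordering, then rewrite the second ordering as that position sequence:
positions: 22→1, 27→2, 11→3, 9→4, 16→5, 1→6
second ordering as positions: [1, 3, 5, 4, 2, 6]
Discordant pairs = inversions in this position sequence.
1: 0
3: 2 → 1
5: 4, 2 → 2
4: 2 → 1
2: 0
6: 0
Total: 0 + 1 + 2 + 1 + 0 + 0 = 4

4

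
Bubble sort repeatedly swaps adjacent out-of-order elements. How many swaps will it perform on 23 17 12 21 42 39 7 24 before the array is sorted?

Each adjacent swap fixes exactly one inversion, so the minimum swap count equals the number of inversions.
Count inversions — for each element, later elements that are smaller:
23: 17, 12, 21, 7 → 4
17: 12, 7 → 2
12: 7 → 1
21: 7 → 1
42: 39, 7, 24 → 3
39: 7, 24 → 2
7: none → 0
24: none → 0
Total inversions: 4 + 2 + 1 + 1 + 3 + 2 + 0 + 0 = 13

13 adjacent swaps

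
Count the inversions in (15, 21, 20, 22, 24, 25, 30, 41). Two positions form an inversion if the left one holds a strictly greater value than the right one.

1

Element-by-element contributions:
15: 0
21: 1
20: 0
22: 0
24: 0
25: 0
30: 0
41: 0
Sum: 0 + 1 + 0 + 0 + 0 + 0 + 0 + 0 = 1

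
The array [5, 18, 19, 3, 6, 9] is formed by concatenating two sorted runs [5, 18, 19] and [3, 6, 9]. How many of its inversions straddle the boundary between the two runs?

There are 7 cross-inversions.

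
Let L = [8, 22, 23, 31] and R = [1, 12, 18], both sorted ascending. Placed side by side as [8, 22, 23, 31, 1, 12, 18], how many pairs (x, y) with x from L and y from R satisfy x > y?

10

For each element r of the right run, count left-run elements greater than r:
r = 1: 8, 22, 23, 31 → 4
r = 12: 22, 23, 31 → 3
r = 18: 22, 23, 31 → 3
Cross-inversions: 4 + 3 + 3 = 10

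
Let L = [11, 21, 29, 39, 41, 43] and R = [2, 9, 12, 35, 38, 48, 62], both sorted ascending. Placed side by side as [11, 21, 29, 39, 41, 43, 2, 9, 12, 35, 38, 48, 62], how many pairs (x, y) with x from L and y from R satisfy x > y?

23 split inversions

For each element r of the right run, count left-run elements greater than r:
r = 2: 11, 21, 29, 39, 41, 43 → 6
r = 9: 11, 21, 29, 39, 41, 43 → 6
r = 12: 21, 29, 39, 41, 43 → 5
r = 35: 39, 41, 43 → 3
r = 38: 39, 41, 43 → 3
r = 48: none → 0
r = 62: none → 0
Cross-inversions: 6 + 6 + 5 + 3 + 3 + 0 + 0 = 23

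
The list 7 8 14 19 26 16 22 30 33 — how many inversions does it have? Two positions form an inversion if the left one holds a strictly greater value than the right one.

3

Element-by-element contributions:
7 → none → 0
8 → none → 0
14 → none → 0
19 → 16 → 1
26 → 16, 22 → 2
16 → none → 0
22 → none → 0
30 → none → 0
33 → none → 0
Sum: 0 + 0 + 0 + 1 + 2 + 0 + 0 + 0 + 0 = 3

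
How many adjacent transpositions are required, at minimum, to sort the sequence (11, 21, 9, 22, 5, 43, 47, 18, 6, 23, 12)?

Adjacent swaps: 25

Each adjacent swap fixes exactly one inversion, so the minimum swap count equals the number of inversions.
Count inversions — for each element, later elements that are smaller:
11: 9, 5, 6 → 3
21: 9, 5, 18, 6, 12 → 5
9: 5, 6 → 2
22: 5, 18, 6, 12 → 4
5: none → 0
43: 18, 6, 23, 12 → 4
47: 18, 6, 23, 12 → 4
18: 6, 12 → 2
6: none → 0
23: 12 → 1
12: none → 0
Total inversions: 3 + 5 + 2 + 4 + 0 + 4 + 4 + 2 + 0 + 1 + 0 = 25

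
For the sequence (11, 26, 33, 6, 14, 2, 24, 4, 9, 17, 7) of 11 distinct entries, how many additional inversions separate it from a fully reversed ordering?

22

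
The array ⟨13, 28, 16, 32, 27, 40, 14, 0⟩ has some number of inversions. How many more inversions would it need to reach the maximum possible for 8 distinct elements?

13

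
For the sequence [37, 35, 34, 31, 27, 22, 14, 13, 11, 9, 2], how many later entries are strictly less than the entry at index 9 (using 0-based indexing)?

The element at index 9 is 9.
Elements after it: 2
Those smaller than 9: 2

1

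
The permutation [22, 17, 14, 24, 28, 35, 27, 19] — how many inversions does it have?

10 inversions

Element-by-element contributions:
22: 3
17: 1
14: 0
24: 1
28: 2
35: 2
27: 1
19: 0
Sum: 3 + 1 + 0 + 1 + 2 + 2 + 1 + 0 = 10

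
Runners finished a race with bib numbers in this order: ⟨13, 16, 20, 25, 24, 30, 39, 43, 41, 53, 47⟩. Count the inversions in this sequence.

3

Count, for each position, how many later elements it exceeds:
13 → none → 0
16 → none → 0
20 → none → 0
25 → 24 → 1
24 → none → 0
30 → none → 0
39 → none → 0
43 → 41 → 1
41 → none → 0
53 → 47 → 1
47 → none → 0
Sum: 0 + 0 + 0 + 1 + 0 + 0 + 0 + 1 + 0 + 1 + 0 = 3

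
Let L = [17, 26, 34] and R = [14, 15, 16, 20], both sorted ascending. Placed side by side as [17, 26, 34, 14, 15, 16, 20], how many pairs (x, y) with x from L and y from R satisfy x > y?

For each element r of the right run, count left-run elements greater than r:
r = 14: 17, 26, 34 → 3
r = 15: 17, 26, 34 → 3
r = 16: 17, 26, 34 → 3
r = 20: 26, 34 → 2
Cross-inversions: 3 + 3 + 3 + 2 = 11

11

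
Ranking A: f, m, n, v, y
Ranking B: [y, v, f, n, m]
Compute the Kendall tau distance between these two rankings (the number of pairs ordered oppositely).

Assign each item its position (1..5) in the first ordering, then rewrite the second ordering as that position sequence:
positions: f→1, m→2, n→3, v→4, y→5
second ordering as positions: [5, 4, 1, 3, 2]
Discordant pairs = inversions in this position sequence.
5: 4, 1, 3, 2 → 4
4: 1, 3, 2 → 3
1: 0
3: 2 → 1
2: 0
Total: 4 + 3 + 0 + 1 + 0 = 8

8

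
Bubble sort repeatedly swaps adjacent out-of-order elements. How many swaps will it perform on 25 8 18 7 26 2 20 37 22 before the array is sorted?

There are 15 adjacent swaps.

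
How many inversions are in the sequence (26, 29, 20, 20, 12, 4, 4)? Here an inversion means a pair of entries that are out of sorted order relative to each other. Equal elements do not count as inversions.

18

For each element, count later entries that are smaller:
26: 5
29: 5
20: 3
20: 3
12: 2
4: 0
4: 0
Sum: 5 + 5 + 3 + 3 + 2 + 0 + 0 = 18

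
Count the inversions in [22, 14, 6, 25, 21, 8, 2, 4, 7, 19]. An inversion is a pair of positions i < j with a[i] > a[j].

Sweep left to right; for each value list the smaller values that follow it:
22: 8
14: 5
6: 2
25: 6
21: 5
8: 3
2: 0
4: 0
7: 0
19: 0
Sum: 8 + 5 + 2 + 6 + 5 + 3 + 0 + 0 + 0 + 0 = 29

29 out-of-order pairs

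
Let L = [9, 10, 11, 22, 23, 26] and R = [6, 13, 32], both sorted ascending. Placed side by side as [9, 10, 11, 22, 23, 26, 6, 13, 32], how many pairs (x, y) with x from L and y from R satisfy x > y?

For each element r of the right run, count left-run elements greater than r:
r = 6: 9, 10, 11, 22, 23, 26 → 6
r = 13: 22, 23, 26 → 3
r = 32: none → 0
Cross-inversions: 6 + 3 + 0 = 9

9 cross-inversions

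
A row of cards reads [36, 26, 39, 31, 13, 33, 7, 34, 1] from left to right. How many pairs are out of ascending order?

There are 25 inversions.

Element-by-element contributions:
36: 7
26: 3
39: 6
31: 3
13: 2
33: 2
7: 1
34: 1
1: 0
Sum: 7 + 3 + 6 + 3 + 2 + 2 + 1 + 1 + 0 = 25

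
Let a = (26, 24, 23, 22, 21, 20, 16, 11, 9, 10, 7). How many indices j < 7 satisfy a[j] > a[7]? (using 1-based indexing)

The element at index 7 is 16.
Elements before it: 26, 24, 23, 22, 21, 20
Those larger than 16: 26, 24, 23, 22, 21, 20

6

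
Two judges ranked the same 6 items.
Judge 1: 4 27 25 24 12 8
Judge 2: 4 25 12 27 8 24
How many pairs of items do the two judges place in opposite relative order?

Assign each item its position (1..6) in the first ordering, then rewrite the second ordering as that position sequence:
positions: 4→1, 27→2, 25→3, 24→4, 12→5, 8→6
second ordering as positions: [1, 3, 5, 2, 6, 4]
Discordant pairs = inversions in this position sequence.
1: 0
3: 2 → 1
5: 2, 4 → 2
2: 0
6: 4 → 1
4: 0
Total: 0 + 1 + 2 + 0 + 1 + 0 = 4

4 discordant pairs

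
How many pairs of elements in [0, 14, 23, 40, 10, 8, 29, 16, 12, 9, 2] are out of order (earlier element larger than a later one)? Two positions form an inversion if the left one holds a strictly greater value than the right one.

32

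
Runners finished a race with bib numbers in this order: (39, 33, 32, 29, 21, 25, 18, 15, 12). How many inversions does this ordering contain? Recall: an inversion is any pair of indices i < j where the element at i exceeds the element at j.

For each element, count later entries that are smaller:
39 → 33, 32, 29, 21, 25, 18, 15, 12 → 8
33 → 32, 29, 21, 25, 18, 15, 12 → 7
32 → 29, 21, 25, 18, 15, 12 → 6
29 → 21, 25, 18, 15, 12 → 5
21 → 18, 15, 12 → 3
25 → 18, 15, 12 → 3
18 → 15, 12 → 2
15 → 12 → 1
12 → none → 0
Sum: 8 + 7 + 6 + 5 + 3 + 3 + 2 + 1 + 0 = 35

There are 35 out-of-order pairs.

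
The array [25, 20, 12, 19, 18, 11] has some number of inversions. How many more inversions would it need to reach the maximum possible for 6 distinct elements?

Maximum inversions for 6 distinct elements is C(6, 2) = 6·5/2 = 15.
Current inversions — for each element, count later smaller elements:
25: 5
20: 4
12: 1
19: 2
18: 1
11: 0
Current total: 5 + 4 + 1 + 2 + 1 + 0 = 13
Shortfall: 15 − 13 = 2

2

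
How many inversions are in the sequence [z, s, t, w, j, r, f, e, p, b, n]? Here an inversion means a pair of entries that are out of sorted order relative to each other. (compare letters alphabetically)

For each element, count later entries that are smaller:
z: 10
s: 7
t: 7
w: 7
j: 3
r: 5
f: 2
e: 1
p: 2
b: 0
n: 0
Sum: 10 + 7 + 7 + 7 + 3 + 5 + 2 + 1 + 2 + 0 + 0 = 44

There are 44 inversions.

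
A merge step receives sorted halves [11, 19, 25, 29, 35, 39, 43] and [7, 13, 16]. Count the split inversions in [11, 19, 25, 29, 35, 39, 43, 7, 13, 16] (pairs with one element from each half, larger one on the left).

Split inversions: 19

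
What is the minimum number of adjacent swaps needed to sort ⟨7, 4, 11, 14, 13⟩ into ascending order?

Each adjacent swap fixes exactly one inversion, so the minimum swap count equals the number of inversions.
Count inversions — for each element, later elements that are smaller:
7: 4 → 1
4: none → 0
11: none → 0
14: 13 → 1
13: none → 0
Total inversions: 1 + 0 + 0 + 1 + 0 = 2

Adjacent swaps: 2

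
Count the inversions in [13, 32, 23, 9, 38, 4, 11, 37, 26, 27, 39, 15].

27 inversions

For each element, count later entries that are smaller:
13: 3
32: 7
23: 4
9: 1
38: 6
4: 0
11: 0
37: 3
26: 1
27: 1
39: 1
15: 0
Sum: 3 + 7 + 4 + 1 + 6 + 0 + 0 + 3 + 1 + 1 + 1 + 0 = 27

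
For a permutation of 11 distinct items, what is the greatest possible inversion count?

A reversed (strictly descending) arrangement makes every pair an inversion, giving C(11, 2) inversions.
C(11, 2) = 11·10/2 = 55

55 inversions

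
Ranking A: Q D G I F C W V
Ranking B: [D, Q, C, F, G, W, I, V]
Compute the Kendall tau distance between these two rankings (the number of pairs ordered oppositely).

Assign each item its position (1..8) in the first ordering, then rewrite the second ordering as that position sequence:
positions: Q→1, D→2, G→3, I→4, F→5, C→6, W→7, V→8
second ordering as positions: [2, 1, 6, 5, 3, 7, 4, 8]
Discordant pairs = inversions in this position sequence.
2: 1 → 1
1: 0
6: 5, 3, 4 → 3
5: 3, 4 → 2
3: 0
7: 4 → 1
4: 0
8: 0
Total: 1 + 0 + 3 + 2 + 0 + 1 + 0 + 0 = 7

7 discordant pairs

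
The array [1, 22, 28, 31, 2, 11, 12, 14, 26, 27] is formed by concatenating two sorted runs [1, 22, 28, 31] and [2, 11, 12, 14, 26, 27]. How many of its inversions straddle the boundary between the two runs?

16

For each element r of the right run, count left-run elements greater than r:
r = 2: 22, 28, 31 → 3
r = 11: 22, 28, 31 → 3
r = 12: 22, 28, 31 → 3
r = 14: 22, 28, 31 → 3
r = 26: 28, 31 → 2
r = 27: 28, 31 → 2
Cross-inversions: 3 + 3 + 3 + 3 + 2 + 2 = 16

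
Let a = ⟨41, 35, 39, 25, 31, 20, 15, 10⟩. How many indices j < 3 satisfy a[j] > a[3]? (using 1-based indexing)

The element at index 3 is 39.
Elements before it: 41, 35
Those larger than 39: 41

1 such element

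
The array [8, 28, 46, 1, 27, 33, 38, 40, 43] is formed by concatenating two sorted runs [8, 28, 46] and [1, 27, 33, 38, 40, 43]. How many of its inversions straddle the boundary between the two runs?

9

Count, for every r in R, how many entries of L exceed r:
r = 1: 8, 28, 46 → 3
r = 27: 28, 46 → 2
r = 33: 46 → 1
r = 38: 46 → 1
r = 40: 46 → 1
r = 43: 46 → 1
Cross-inversions: 3 + 2 + 1 + 1 + 1 + 1 = 9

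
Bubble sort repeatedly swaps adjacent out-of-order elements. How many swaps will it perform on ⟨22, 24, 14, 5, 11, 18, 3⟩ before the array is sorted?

Minimum adjacent swaps = number of inversions (each swap of adjacent out-of-order elements removes one inversion and no swap can remove more).
Count inversions — for each element, later elements that are smaller:
22: 14, 5, 11, 18, 3 → 5
24: 14, 5, 11, 18, 3 → 5
14: 5, 11, 3 → 3
5: 3 → 1
11: 3 → 1
18: 3 → 1
3: none → 0
Total inversions: 5 + 5 + 3 + 1 + 1 + 1 + 0 = 16

16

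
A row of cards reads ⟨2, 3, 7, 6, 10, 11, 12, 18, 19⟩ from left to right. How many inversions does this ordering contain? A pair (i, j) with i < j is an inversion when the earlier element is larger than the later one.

Count, for each position, how many later elements it exceeds:
2 → none → 0
3 → none → 0
7 → 6 → 1
6 → none → 0
10 → none → 0
11 → none → 0
12 → none → 0
18 → none → 0
19 → none → 0
Sum: 0 + 0 + 1 + 0 + 0 + 0 + 0 + 0 + 0 = 1

1 inversion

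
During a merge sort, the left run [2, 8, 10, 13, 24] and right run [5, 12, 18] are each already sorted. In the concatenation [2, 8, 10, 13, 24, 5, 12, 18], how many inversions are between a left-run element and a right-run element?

Take each right-half value and tally the left-half values above it:
r = 5: 8, 10, 13, 24 → 4
r = 12: 13, 24 → 2
r = 18: 24 → 1
Cross-inversions: 4 + 2 + 1 = 7

7 split inversions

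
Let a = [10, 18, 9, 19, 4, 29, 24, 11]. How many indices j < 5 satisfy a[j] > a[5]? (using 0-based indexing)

0

The element at index 5 is 29.
Elements before it: 10, 18, 9, 19, 4
None of them are larger than 29.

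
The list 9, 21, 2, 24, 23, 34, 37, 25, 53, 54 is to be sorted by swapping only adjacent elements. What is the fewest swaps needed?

Minimum adjacent swaps = number of inversions (each swap of adjacent out-of-order elements removes one inversion and no swap can remove more).
Count inversions — for each element, later elements that are smaller:
9: 2 → 1
21: 2 → 1
2: none → 0
24: 23 → 1
23: none → 0
34: 25 → 1
37: 25 → 1
25: none → 0
53: none → 0
54: none → 0
Total inversions: 1 + 1 + 0 + 1 + 0 + 1 + 1 + 0 + 0 + 0 = 5

5 swaps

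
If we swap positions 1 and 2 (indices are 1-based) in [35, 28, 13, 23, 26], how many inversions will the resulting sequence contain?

6 inversions

Positions 1 and 2 hold 35 and 28; after swapping, the array is [28, 35, 13, 23, 26].
Element-by-element contributions:
28 → 13, 23, 26 → 3
35 → 13, 23, 26 → 3
13 → none → 0
23 → none → 0
26 → none → 0
Sum: 3 + 3 + 0 + 0 + 0 = 6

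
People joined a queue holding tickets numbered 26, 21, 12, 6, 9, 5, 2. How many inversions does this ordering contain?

20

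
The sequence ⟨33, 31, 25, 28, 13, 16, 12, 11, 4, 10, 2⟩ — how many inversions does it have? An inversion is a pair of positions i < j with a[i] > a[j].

52 out-of-order pairs

Element-by-element contributions:
33: 10
31: 9
25: 7
28: 7
13: 5
16: 5
12: 4
11: 3
4: 1
10: 1
2: 0
Sum: 10 + 9 + 7 + 7 + 5 + 5 + 4 + 3 + 1 + 1 + 0 = 52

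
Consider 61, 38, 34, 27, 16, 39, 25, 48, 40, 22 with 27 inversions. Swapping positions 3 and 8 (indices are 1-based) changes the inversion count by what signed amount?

+3

Positions 3 and 8 hold 34 and 48; after swapping, the array is [61, 38, 48, 27, 16, 39, 25, 34, 40, 22].
Sweep left to right; for each value list the smaller values that follow it:
61 → 38, 48, 27, 16, 39, 25, 34, 40, 22 → 9
38 → 27, 16, 25, 34, 22 → 5
48 → 27, 16, 39, 25, 34, 40, 22 → 7
27 → 16, 25, 22 → 3
16 → none → 0
39 → 25, 34, 22 → 3
25 → 22 → 1
34 → 22 → 1
40 → 22 → 1
22 → none → 0
Sum: 9 + 5 + 7 + 3 + 0 + 3 + 1 + 1 + 1 + 0 = 30
Change: 30 − 27 = +3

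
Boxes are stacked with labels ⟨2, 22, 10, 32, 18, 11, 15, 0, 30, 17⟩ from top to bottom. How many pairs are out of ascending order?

Element-by-element contributions:
2 → 0 → 1
22 → 10, 18, 11, 15, 0, 17 → 6
10 → 0 → 1
32 → 18, 11, 15, 0, 30, 17 → 6
18 → 11, 15, 0, 17 → 4
11 → 0 → 1
15 → 0 → 1
0 → none → 0
30 → 17 → 1
17 → none → 0
Sum: 1 + 6 + 1 + 6 + 4 + 1 + 1 + 0 + 1 + 0 = 21

21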